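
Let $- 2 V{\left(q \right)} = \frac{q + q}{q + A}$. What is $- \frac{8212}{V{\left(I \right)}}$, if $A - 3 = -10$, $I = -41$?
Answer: $\frac{394176}{41} \approx 9614.0$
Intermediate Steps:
$A = -7$ ($A = 3 - 10 = -7$)
$V{\left(q \right)} = - \frac{q}{-7 + q}$ ($V{\left(q \right)} = - \frac{\left(q + q\right) \frac{1}{q - 7}}{2} = - \frac{2 q \frac{1}{-7 + q}}{2} = - \frac{q}{-7 + q}$)
$- \frac{8212}{V{\left(I \right)}} = - \frac{8212}{\left(-1\right) \left(-41\right) \frac{1}{-7 - 41}} = - \frac{8212}{\left(-1\right) \left(-41\right) \frac{1}{-48}} = - \frac{8212}{\left(-1\right) \left(-41\right) \left(- \frac{1}{48}\right)} = - \frac{8212}{- \frac{41}{48}} = \left(-8212\right) \left(- \frac{48}{41}\right) = \frac{394176}{41}$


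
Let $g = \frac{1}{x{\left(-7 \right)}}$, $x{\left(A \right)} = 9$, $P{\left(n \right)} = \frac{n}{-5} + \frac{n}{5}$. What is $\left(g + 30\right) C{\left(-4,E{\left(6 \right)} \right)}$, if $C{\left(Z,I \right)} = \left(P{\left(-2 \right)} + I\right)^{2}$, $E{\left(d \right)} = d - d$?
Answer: $0$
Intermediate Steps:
$P{\left(n \right)} = 0$ ($P{\left(n \right)} = n \left(- \frac{1}{5}\right) + n \frac{1}{5} = - \frac{n}{5} + \frac{n}{5} = 0$)
$E{\left(d \right)} = 0$
$C{\left(Z,I \right)} = I^{2}$ ($C{\left(Z,I \right)} = \left(0 + I\right)^{2} = I^{2}$)
$g = \frac{1}{9} \approx 0.11111$
$\left(g + 30\right) C{\left(-4,E{\left(6 \right)} \right)} = \left(\frac{1}{9} + 30\right) 0^{2} = \frac{271}{9} \cdot 0 = 0$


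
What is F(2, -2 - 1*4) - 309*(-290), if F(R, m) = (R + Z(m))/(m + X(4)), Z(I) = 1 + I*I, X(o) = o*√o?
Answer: 179259/2 ≈ 89630.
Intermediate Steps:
X(o) = o^(3/2)
Z(I) = 1 + I²
F(R, m) = (1 + R + m²)/(8 + m) (F(R, m) = (R + (1 + m²))/(m + 4^(3/2)) = (1 + R + m²)/(m + 8) = (1 + R + m²)/(8 + m))
F(2, -2 - 1*4) - 309*(-290) = (1 + 2 + (-2 - 1*4)²)/(8 + (-2 - 1*4)) - 309*(-290) = (1 + 2 + (-2 - 4)²)/(8 + (-2 - 4)) + 89610 = (1 + 2 + (-6)²)/(8 - 6) + 89610 = (1 + 2 + 36)/2 + 89610 = (½)*39 + 89610 = 39/2 + 89610 = 179259/2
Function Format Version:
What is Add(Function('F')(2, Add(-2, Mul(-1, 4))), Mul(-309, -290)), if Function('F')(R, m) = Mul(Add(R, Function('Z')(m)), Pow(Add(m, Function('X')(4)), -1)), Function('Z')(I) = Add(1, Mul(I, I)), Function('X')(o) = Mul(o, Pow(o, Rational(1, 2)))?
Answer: Rational(179259, 2) ≈ 89630.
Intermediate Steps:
Function('X')(o) = Pow(o, Rational(3, 2))
Function('Z')(I) = Add(1, Pow(I, 2))
Function('F')(R, m) = Mul(Pow(Add(8, m), -1), Add(1, R, Pow(m, 2))) (Function('F')(R, m) = Mul(Add(R, Add(1, Pow(m, 2))), Pow(Add(m, Pow(4, Rational(3, 2))), -1)) = Mul(Add(1, R, Pow(m, 2)), Pow(Add(m, 8), -1)) = Mul(Add(1, R, Pow(m, 2)), Pow(Add(8, m), -1)) = Mul(Pow(Add(8, m), -1), Add(1, R, Pow(m, 2))))
Add(Function('F')(2, Add(-2, Mul(-1, 4))), Mul(-309, -290)) = Add(Mul(Pow(Add(8, Add(-2, Mul(-1, 4))), -1), Add(1, 2, Pow(Add(-2, Mul(-1, 4)), 2))), Mul(-309, -290)) = Add(Mul(Pow(Add(8, Add(-2, -4)), -1), Add(1, 2, Pow(Add(-2, -4), 2))), 89610) = Add(Mul(Pow(Add(8, -6), -1), Add(1, 2, Pow(-6, 2))), 89610) = Add(Mul(Pow(2, -1), Add(1, 2, 36)), 89610) = Add(Mul(Rational(1, 2), 39), 89610) = Add(Rational(39, 2), 89610) = Rational(179259, 2)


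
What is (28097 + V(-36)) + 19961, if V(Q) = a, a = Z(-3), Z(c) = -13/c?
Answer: 144187/3 ≈ 48062.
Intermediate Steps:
a = 13/3 (a = -13/(-3) = -13*(-⅓) = 13/3 ≈ 4.3333)
V(Q) = 13/3
(28097 + V(-36)) + 19961 = (28097 + 13/3) + 19961 = 84304/3 + 19961 = 144187/3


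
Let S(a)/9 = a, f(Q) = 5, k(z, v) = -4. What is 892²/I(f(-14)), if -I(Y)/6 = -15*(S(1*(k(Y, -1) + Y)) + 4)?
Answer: 397832/585 ≈ 680.05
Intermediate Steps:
S(a) = 9*a
I(Y) = -2880 + 810*Y (I(Y) = -(-90)*(9*(1*(-4 + Y)) + 4) = -(-90)*(9*(-4 + Y) + 4) = -(-90)*((-36 + 9*Y) + 4) = -(-90)*(-32 + 9*Y) = -6*(480 - 135*Y) = -2880 + 810*Y)
892²/I(f(-14)) = 892²/(-2880 + 810*5) = 795664/(-2880 + 4050) = 795664/1170 = 795664*(1/1170) = 397832/585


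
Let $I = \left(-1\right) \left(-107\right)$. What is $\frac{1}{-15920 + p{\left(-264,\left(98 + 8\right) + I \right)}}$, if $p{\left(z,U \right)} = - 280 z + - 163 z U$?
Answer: $\frac{1}{9223816} \approx 1.0841 \cdot 10^{-7}$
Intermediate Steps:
$I = 107$
$p{\left(z,U \right)} = - 280 z - 163 U z$
$\frac{1}{-15920 + p{\left(-264,\left(98 + 8\right) + I \right)}} = \frac{1}{-15920 - - 264 \left(280 + 163 \left(\left(98 + 8\right) + 107\right)\right)} = \frac{1}{-15920 - - 264 \left(280 + 163 \left(106 + 107\right)\right)} = \frac{1}{-15920 - - 264 \left(280 + 163 \cdot 213\right)} = \frac{1}{-15920 - - 264 \left(280 + 34719\right)} = \frac{1}{-15920 - \left(-264\right) 34999} = \frac{1}{-15920 + 9239736} = \frac{1}{9223816}$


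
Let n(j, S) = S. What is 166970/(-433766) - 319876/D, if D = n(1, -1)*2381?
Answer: 69176888723/516398423 ≈ 133.96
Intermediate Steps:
D = -2381 (D = -1*2381 = -2381)
166970/(-433766) - 319876/D = 166970/(-433766) - 319876/(-2381) = 166970*(-1/433766) - 319876*(-1/2381) = -83485/216883 + 319876/2381 = 69176888723/516398423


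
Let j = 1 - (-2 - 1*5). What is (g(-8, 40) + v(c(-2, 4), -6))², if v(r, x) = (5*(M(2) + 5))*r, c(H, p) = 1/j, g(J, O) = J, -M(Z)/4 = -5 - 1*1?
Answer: 6561/64 ≈ 102.52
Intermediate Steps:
M(Z) = 24 (M(Z) = -4*(-5 - 1*1) = -4*(-5 - 1) = -4*(-6) = 24)
j = 8 (j = 1 - (-2 - 5) = 1 - 1*(-7) = 1 + 7 = 8)
c(H, p) = ⅛ (c(H, p) = 1/8 = ⅛)
v(r, x) = 145*r (v(r, x) = (5*(24 + 5))*r = (5*29)*r = 145*r)
(g(-8, 40) + v(c(-2, 4), -6))² = (-8 + 145*(⅛))² = (-8 + 145/8)² = (81/8)² = 6561/64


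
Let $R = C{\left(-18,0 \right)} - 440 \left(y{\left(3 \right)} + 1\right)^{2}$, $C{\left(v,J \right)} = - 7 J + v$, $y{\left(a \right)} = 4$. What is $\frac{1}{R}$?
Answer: $- \frac{1}{11018} \approx -9.0761 \cdot 10^{-5}$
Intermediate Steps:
$C{\left(v,J \right)} = v - 7 J$
$R = -11018$ ($R = \left(-18 - 0\right) - 440 \left(4 + 1\right)^{2} = \left(-18 + 0\right) - 440 \cdot 5^{2} = -18 - 11000 = -11018$)
$\frac{1}{R} = \frac{1}{-11018} = - \frac{1}{11018}$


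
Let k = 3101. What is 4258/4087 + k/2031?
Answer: 21321785/8300697 ≈ 2.5687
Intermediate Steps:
4258/4087 + k/2031 = 4258/4087 + 3101/2031 = 21321785/8300697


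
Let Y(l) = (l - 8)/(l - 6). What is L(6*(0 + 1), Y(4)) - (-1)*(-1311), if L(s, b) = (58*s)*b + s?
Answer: -609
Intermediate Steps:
Y(l) = (-8 + l)/(-6 + l)
L(s, b) = s + 58*b*s (L(s, b) = 58*b*s + s = s + 58*b*s)
L(6*(0 + 1), Y(4)) - (-1)*(-1311) = (6*(0 + 1))*(1 + 58*((-8 + 4)/(-6 + 4))) - (-1)*(-1311) = (6*1)*(1 + 58*(-4/(-2))) - 1*1311 = 6*(1 + 58*(-½*(-4))) - 1311 = 6*(1 + 58*2) - 1311 = 6*(1 + 116) - 1311 = 6*117 - 1311 = 702 - 1311 = -609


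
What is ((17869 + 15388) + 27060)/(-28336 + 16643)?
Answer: -60317/11693 ≈ -5.1584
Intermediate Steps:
((17869 + 15388) + 27060)/(-28336 + 16643) = (33257 + 27060)/(-11693) = 60317*(-1/11693) = -60317/11693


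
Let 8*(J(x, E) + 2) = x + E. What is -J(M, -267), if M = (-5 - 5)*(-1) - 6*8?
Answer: 321/8 ≈ 40.125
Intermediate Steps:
M = -38 (M = -10*(-1) - 48 = 10 - 48 = -38)
J(x, E) = -2 + E/8 + x/8 (J(x, E) = -2 + (x + E)/8 = -2 + (E + x)/8 = -2 + (E/8 + x/8) = -2 + E/8 + x/8)
-J(M, -267) = -(-2 + (⅛)*(-267) + (⅛)*(-38)) = -(-2 - 267/8 - 19/4) = -1*(-321/8) = 321/8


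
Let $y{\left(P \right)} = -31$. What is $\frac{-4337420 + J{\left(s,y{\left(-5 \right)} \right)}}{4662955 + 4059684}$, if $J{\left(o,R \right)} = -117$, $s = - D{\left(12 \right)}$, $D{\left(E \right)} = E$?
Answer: $- \frac{4337537}{8722639} \approx -0.49727$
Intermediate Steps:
$s = -12$ ($s = \left(-1\right) 12 = -12$)
$\frac{-4337420 + J{\left(s,y{\left(-5 \right)} \right)}}{4662955 + 4059684} = \frac{-4337420 - 117}{4662955 + 4059684} = - \frac{4337537}{8722639}$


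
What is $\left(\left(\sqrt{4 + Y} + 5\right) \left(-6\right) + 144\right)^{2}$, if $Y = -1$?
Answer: $13104 - 1368 \sqrt{3} \approx 10735.0$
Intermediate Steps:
$\left(\left(\sqrt{4 + Y} + 5\right) \left(-6\right) + 144\right)^{2} = \left(\left(\sqrt{4 - 1} + 5\right) \left(-6\right) + 144\right)^{2} = \left(\left(\sqrt{3} + 5\right) \left(-6\right) + 144\right)^{2} = \left(\left(5 + \sqrt{3}\right) \left(-6\right) + 144\right)^{2} = \left(\left(-30 - 6 \sqrt{3}\right) + 144\right)^{2} = \left(114 - 6 \sqrt{3}\right)^{2}$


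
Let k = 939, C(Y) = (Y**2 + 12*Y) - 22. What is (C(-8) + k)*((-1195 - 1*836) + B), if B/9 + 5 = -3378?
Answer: -28743030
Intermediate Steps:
C(Y) = -22 + Y**2 + 12*Y
B = -30447 (B = -45 + 9*(-3378) = -45 - 30402 = -30447)
(C(-8) + k)*((-1195 - 1*836) + B) = ((-22 + (-8)**2 + 12*(-8)) + 939)*((-1195 - 1*836) - 30447) = ((-22 + 64 - 96) + 939)*((-1195 - 836) - 30447) = (-54 + 939)*(-2031 - 30447) = 885*(-32478) = -28743030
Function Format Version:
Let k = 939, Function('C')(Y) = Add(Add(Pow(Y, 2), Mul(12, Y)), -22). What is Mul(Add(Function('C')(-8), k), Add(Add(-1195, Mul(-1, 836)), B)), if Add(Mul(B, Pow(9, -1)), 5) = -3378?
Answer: -28743030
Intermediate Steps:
Function('C')(Y) = Add(-22, Pow(Y, 2), Mul(12, Y))
B = -30447 (B = Add(-45, Mul(9, -3378)) = Add(-45, -30402) = -30447)
Mul(Add(Function('C')(-8), k), Add(Add(-1195, Mul(-1, 836)), B)) = Mul(Add(Add(-22, Pow(-8, 2), Mul(12, -8)), 939), Add(Add(-1195, Mul(-1, 836)), -30447)) = Mul(Add(Add(-22, 64, -96), 939), Add(Add(-1195, -836), -30447)) = Mul(Add(-54, 939), Add(-2031, -30447)) = Mul(885, -32478) = -28743030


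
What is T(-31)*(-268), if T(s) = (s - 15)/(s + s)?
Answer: -6164/31 ≈ -198.84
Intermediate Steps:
T(s) = (-15 + s)/(2*s) (T(s) = (-15 + s)/((2*s)) = (-15 + s)*(1/(2*s)) = (-15 + s)/(2*s))
T(-31)*(-268) = ((½)*(-15 - 31)/(-31))*(-268) = ((½)*(-1/31)*(-46))*(-268) = (23/31)*(-268) = -6164/31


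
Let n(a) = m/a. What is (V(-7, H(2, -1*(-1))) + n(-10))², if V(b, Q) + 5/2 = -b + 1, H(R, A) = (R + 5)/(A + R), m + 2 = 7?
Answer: 25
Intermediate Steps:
m = 5 (m = -2 + 7 = 5)
H(R, A) = (5 + R)/(A + R)
V(b, Q) = -3/2 - b (V(b, Q) = -5/2 + (-b + 1) = -5/2 + (1 - b) = -3/2 - b)
n(a) = 5/a
(V(-7, H(2, -1*(-1))) + n(-10))² = ((-3/2 - 1*(-7)) + 5/(-10))² = ((-3/2 + 7) + 5*(-⅒))² = (11/2 - ½)² = 5² = 25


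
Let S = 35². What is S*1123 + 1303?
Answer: 1376978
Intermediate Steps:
S = 1225
S*1123 + 1303 = 1225*1123 + 1303 = 1375675 + 1303 = 1376978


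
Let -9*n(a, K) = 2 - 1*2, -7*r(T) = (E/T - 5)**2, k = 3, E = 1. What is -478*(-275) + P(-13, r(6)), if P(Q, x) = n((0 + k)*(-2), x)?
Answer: 131450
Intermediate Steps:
r(T) = -(-5 + 1/T)**2/7 (r(T) = -(1/T - 5)**2/7 = -(-5 + 1/T)**2/7)
n(a, K) = 0 (n(a, K) = -(2 - 1*2)/9 = -(2 - 2)/9 = -1/9*0 = 0)
P(Q, x) = 0
-478*(-275) + P(-13, r(6)) = -478*(-275) + 0 = 131450 + 0 = 131450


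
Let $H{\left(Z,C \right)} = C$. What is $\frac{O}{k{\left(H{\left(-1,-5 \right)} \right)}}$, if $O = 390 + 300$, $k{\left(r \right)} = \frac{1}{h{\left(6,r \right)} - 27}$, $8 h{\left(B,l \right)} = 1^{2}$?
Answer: $- \frac{74175}{4} \approx -18544.0$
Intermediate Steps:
$h{\left(B,l \right)} = \frac{1}{8}$ ($h{\left(B,l \right)} = \frac{1^{2}}{8} = \frac{1}{8} \cdot 1 = \frac{1}{8}$)
$k{\left(r \right)} = - \frac{8}{215}$ ($k{\left(r \right)} = \frac{1}{\frac{1}{8} - 27} = \frac{1}{- \frac{215}{8}} = - \frac{8}{215}$)
$O = 690$
$\frac{O}{k{\left(H{\left(-1,-5 \right)} \right)}} = \frac{690}{- \frac{8}{215}} = 690 \left(- \frac{215}{8}\right) = - \frac{74175}{4}$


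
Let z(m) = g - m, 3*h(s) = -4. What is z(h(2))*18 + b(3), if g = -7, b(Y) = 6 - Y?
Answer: -99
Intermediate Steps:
h(s) = -4/3 (h(s) = (1/3)*(-4) = -4/3)
z(m) = -7 - m
z(h(2))*18 + b(3) = (-7 - 1*(-4/3))*18 + (6 - 1*3) = (-7 + 4/3)*18 + (6 - 3) = -17/3*18 + 3 = -102 + 3 = -99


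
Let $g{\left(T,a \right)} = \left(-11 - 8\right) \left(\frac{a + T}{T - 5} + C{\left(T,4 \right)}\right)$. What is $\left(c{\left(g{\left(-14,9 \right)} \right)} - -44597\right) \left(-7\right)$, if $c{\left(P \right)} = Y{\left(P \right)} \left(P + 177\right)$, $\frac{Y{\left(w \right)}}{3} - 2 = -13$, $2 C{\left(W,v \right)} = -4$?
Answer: $-263669$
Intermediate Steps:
$C{\left(W,v \right)} = -2$ ($C{\left(W,v \right)} = \frac{1}{2} \left(-4\right) = -2$)
$Y{\left(w \right)} = -33$ ($Y{\left(w \right)} = 6 + 3 \left(-13\right) = 6 - 39 = -33$)
$g{\left(T,a \right)} = 38 - \frac{19 \left(T + a\right)}{-5 + T}$ ($g{\left(T,a \right)} = \left(-11 - 8\right) \left(\frac{a + T}{T - 5} - 2\right) = - 19 \left(\frac{T + a}{-5 + T} - 2\right) = - 19 \left(-2 + \frac{T + a}{-5 + T}\right) = 38 - \frac{19 \left(T + a\right)}{-5 + T}$)
$c{\left(P \right)} = -5841 - 33 P$ ($c{\left(P \right)} = - 33 \left(P + 177\right) = - 33 \left(177 + P\right) = -5841 - 33 P$)
$\left(c{\left(g{\left(-14,9 \right)} \right)} - -44597\right) \left(-7\right) = \left(\left(-5841 - 33 \frac{19 \left(-10 - 14 - 9\right)}{-5 - 14}\right) - -44597\right) \left(-7\right) = \left(\left(-5841 - 33 \frac{19 \left(-10 - 14 - 9\right)}{-19}\right) + 44597\right) \left(-7\right) = \left(\left(-5841 - 33 \cdot 19 \left(- \frac{1}{19}\right) \left(-33\right)\right) + 44597\right) \left(-7\right) = \left(\left(-5841 - 1089\right) + 44597\right) \left(-7\right) = \left(-6930 + 44597\right) \left(-7\right) = 37667 \left(-7\right) = -263669$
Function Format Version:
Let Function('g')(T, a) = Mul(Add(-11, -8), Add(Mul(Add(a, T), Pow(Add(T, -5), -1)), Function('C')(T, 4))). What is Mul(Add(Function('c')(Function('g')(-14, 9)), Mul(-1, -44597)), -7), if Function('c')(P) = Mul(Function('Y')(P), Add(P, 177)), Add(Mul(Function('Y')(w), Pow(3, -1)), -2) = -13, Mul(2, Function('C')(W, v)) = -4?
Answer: -263669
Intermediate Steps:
Function('C')(W, v) = -2 (Function('C')(W, v) = Mul(Rational(1, 2), -4) = -2)
Function('Y')(w) = -33 (Function('Y')(w) = Add(6, Mul(3, -13)) = Add(6, -39) = -33)
Function('g')(T, a) = Add(38, Mul(-19, Pow(Add(-5, T), -1), Add(T, a))) (Function('g')(T, a) = Mul(Add(-11, -8), Add(Mul(Add(a, T), Pow(Add(T, -5), -1)), -2)) = Mul(-19, Add(Mul(Add(T, a), Pow(Add(-5, T), -1)), -2)) = Mul(-19, Add(Mul(Pow(Add(-5, T), -1), Add(T, a)), -2)) = Mul(-19, Add(-2, Mul(Pow(Add(-5, T), -1), Add(T, a)))) = Add(38, Mul(-19, Pow(Add(-5, T), -1), Add(T, a))))
Function('c')(P) = Add(-5841, Mul(-33, P)) (Function('c')(P) = Mul(-33, Add(P, 177)) = Mul(-33, Add(177, P)) = Add(-5841, Mul(-33, P)))
Mul(Add(Function('c')(Function('g')(-14, 9)), Mul(-1, -44597)), -7) = Mul(Add(Add(-5841, Mul(-33, Mul(19, Pow(Add(-5, -14), -1), Add(-10, -14, Mul(-1, 9))))), Mul(-1, -44597)), -7) = Mul(Add(Add(-5841, Mul(-33, Mul(19, Pow(-19, -1), Add(-10, -14, -9)))), 44597), -7) = Mul(Add(Add(-5841, Mul(-33, Mul(19, Rational(-1, 19), -33))), 44597), -7) = Mul(Add(Add(-5841, Mul(-33, 33)), 44597), -7) = Mul(Add(Add(-5841, -1089), 44597), -7) = Mul(Add(-6930, 44597), -7) = Mul(37667, -7) = -263669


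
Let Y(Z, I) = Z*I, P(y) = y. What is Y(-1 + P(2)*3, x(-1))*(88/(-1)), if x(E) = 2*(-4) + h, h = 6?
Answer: 880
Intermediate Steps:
x(E) = -2 (x(E) = 2*(-4) + 6 = -8 + 6 = -2)
Y(Z, I) = I*Z
Y(-1 + P(2)*3, x(-1))*(88/(-1)) = (-2*(-1 + 2*3))*(88/(-1)) = (-2*(-1 + 6))*(88*(-1)) = -2*5*(-88) = -10*(-88) = 880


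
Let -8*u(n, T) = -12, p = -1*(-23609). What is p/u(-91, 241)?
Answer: 47218/3 ≈ 15739.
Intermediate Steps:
p = 23609
u(n, T) = 3/2 (u(n, T) = -⅛*(-12) = 3/2)
p/u(-91, 241) = 23609/(3/2) = 23609*(⅔) = 47218/3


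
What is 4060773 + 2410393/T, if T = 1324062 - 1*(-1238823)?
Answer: 10407296620498/2562885 ≈ 4.0608e+6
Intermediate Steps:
T = 2562885 (T = 1324062 + 1238823 = 2562885)
4060773 + 2410393/T = 4060773 + 2410393/2562885 = 10407296620498/2562885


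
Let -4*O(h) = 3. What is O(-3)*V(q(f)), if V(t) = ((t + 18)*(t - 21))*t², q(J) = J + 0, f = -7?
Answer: 11319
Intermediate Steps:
q(J) = J
O(h) = -¾ (O(h) = -¼*3 = -¾)
V(t) = t²*(-21 + t)*(18 + t) (V(t) = ((18 + t)*(-21 + t))*t² = ((-21 + t)*(18 + t))*t² = t²*(-21 + t)*(18 + t))
O(-3)*V(q(f)) = -3*(-7)²*(-378 + (-7)² - 3*(-7))/4 = -147*(-378 + 49 + 21)/4 = -147*(-308)/4 = -¾*(-15092) = 11319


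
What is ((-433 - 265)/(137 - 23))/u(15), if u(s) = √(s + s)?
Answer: -349*√30/1710 ≈ -1.1179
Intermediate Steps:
u(s) = √2*√s (u(s) = √(2*s) = √2*√s)
((-433 - 265)/(137 - 23))/u(15) = ((-433 - 265)/(137 - 23))/((√2*√15)) = (-698/114)/(√30) = (-698*1/114)*(√30/30) = -349*√30/1710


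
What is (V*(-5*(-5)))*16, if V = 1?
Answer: 400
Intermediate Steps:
(V*(-5*(-5)))*16 = (1*(-5*(-5)))*16 = (1*25)*16 = 25*16 = 400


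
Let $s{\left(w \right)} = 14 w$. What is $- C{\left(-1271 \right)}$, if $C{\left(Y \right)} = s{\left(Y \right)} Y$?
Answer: $-22616174$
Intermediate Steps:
$C{\left(Y \right)} = 14 Y^{2}$ ($C{\left(Y \right)} = 14 Y Y = 14 Y^{2}$)
$- C{\left(-1271 \right)} = - 14 \left(-1271\right)^{2} = - 14 \cdot 1615441 = \left(-1\right) 22616174 = -22616174$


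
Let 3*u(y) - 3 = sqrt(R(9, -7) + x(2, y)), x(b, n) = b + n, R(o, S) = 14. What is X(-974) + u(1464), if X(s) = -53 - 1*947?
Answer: -999 + 2*sqrt(370)/3 ≈ -986.18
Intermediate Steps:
X(s) = -1000 (X(s) = -53 - 947 = -1000)
u(y) = 1 + sqrt(16 + y)/3 (u(y) = 1 + sqrt(14 + (2 + y))/3 = 1 + sqrt(16 + y)/3)
X(-974) + u(1464) = -1000 + (1 + sqrt(16 + 1464)/3) = -1000 + (1 + sqrt(1480)/3) = -1000 + (1 + (2*sqrt(370))/3) = -1000 + (1 + 2*sqrt(370)/3) = -999 + 2*sqrt(370)/3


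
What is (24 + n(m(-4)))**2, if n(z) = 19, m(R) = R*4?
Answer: 1849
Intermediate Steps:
m(R) = 4*R
(24 + n(m(-4)))**2 = (24 + 19)**2 = 43**2 = 1849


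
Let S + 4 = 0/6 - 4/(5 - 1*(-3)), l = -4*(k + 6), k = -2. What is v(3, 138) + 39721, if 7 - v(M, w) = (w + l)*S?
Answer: 40277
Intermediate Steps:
l = -16 (l = -4*(-2 + 6) = -4*4 = -16)
S = -9/2 (S = -4 + (0/6 - 4/(5 - 1*(-3))) = -4 + (0*(⅙) - 4/(5 + 3)) = -4 + (0 - 4/8) = -4 + (0 - 4*⅛) = -4 + (0 - ½) = -4 - ½ = -9/2 ≈ -4.5000)
v(M, w) = -65 + 9*w/2 (v(M, w) = 7 - (w - 16)*(-9)/2 = 7 - (-16 + w)*(-9)/2 = 7 - (72 - 9*w/2) = 7 + (-72 + 9*w/2) = -65 + 9*w/2)
v(3, 138) + 39721 = (-65 + (9/2)*138) + 39721 = (-65 + 621) + 39721 = 556 + 39721 = 40277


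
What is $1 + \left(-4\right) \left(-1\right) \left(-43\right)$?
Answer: $-171$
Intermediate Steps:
$1 + \left(-4\right) \left(-1\right) \left(-43\right) = 1 + 4 \left(-43\right) = 1 - 172 = -171$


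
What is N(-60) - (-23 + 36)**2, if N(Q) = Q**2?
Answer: 3431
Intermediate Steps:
N(-60) - (-23 + 36)**2 = (-60)**2 - (-23 + 36)**2 = 3600 - 1*13**2 = 3600 - 1*169 = 3600 - 169 = 3431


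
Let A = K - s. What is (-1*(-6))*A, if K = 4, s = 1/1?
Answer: 18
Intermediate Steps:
s = 1
A = 3 (A = 4 - 1*1 = 4 - 1 = 3)
(-1*(-6))*A = -1*(-6)*3 = 6*3 = 18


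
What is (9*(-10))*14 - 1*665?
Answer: -1925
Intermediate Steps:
(9*(-10))*14 - 1*665 = -90*14 - 665 = -1260 - 665 = -1925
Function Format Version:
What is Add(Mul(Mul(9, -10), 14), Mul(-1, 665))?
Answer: -1925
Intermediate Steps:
Add(Mul(Mul(9, -10), 14), Mul(-1, 665)) = Add(Mul(-90, 14), -665) = Add(-1260, -665) = -1925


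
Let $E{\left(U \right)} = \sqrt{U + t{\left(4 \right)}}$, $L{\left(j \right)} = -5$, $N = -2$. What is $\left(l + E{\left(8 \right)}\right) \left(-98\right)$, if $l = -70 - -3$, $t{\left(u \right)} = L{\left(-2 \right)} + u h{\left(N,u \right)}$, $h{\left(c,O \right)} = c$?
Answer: $6566 - 98 i \sqrt{5} \approx 6566.0 - 219.13 i$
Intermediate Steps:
$t{\left(u \right)} = -5 - 2 u$ ($t{\left(u \right)} = -5 + u \left(-2\right) = -5 - 2 u$)
$E{\left(U \right)} = \sqrt{-13 + U}$ ($E{\left(U \right)} = \sqrt{U - 13} = \sqrt{-13 + U}$)
$l = -67$ ($l = -70 + 3 = -67$)
$\left(l + E{\left(8 \right)}\right) \left(-98\right) = \left(-67 + \sqrt{-13 + 8}\right) \left(-98\right) = \left(-67 + \sqrt{-5}\right) \left(-98\right) = \left(-67 + i \sqrt{5}\right) \left(-98\right) = 6566 - 98 i \sqrt{5}$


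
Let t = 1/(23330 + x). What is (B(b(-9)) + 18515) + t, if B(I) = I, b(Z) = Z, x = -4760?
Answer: 343656421/18570 ≈ 18506.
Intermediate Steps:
t = 1/18570 (t = 1/(23330 - 4760) = 1/18570 ≈ 5.3850e-5)
(B(b(-9)) + 18515) + t = (-9 + 18515) + 1/18570 = 18506 + 1/18570 = 343656421/18570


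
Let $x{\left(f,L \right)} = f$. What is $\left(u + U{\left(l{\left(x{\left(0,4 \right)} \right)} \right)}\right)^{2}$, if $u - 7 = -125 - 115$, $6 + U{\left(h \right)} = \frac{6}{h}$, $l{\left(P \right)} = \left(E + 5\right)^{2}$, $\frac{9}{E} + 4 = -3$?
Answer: $\frac{6502003225}{114244} \approx 56913.0$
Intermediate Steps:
$E = - \frac{9}{7}$ ($E = \frac{9}{-4 - 3} = \frac{9}{-7} = 9 \left(- \frac{1}{7}\right) = - \frac{9}{7} \approx -1.2857$)
$l{\left(P \right)} = \frac{676}{49}$ ($l{\left(P \right)} = \left(- \frac{9}{7} + 5\right)^{2} = \left(\frac{26}{7}\right)^{2} = \frac{676}{49}$)
$U{\left(h \right)} = -6 + \frac{6}{h}$
$u = -233$ ($u = 7 - 240 = -233$)
$\left(u + U{\left(l{\left(x{\left(0,4 \right)} \right)} \right)}\right)^{2} = \left(-233 - \left(6 - \frac{6}{\frac{676}{49}}\right)\right)^{2} = \left(-233 + \left(-6 + 6 \cdot \frac{49}{676}\right)\right)^{2} = \left(-233 + \left(-6 + \frac{147}{338}\right)\right)^{2} = \left(-233 - \frac{1881}{338}\right)^{2} = \left(- \frac{80635}{338}\right)^{2} = \frac{6502003225}{114244}$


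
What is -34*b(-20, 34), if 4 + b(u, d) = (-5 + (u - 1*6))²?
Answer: -32538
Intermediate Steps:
b(u, d) = -4 + (-11 + u)² (b(u, d) = -4 + (-5 + (u - 1*6))² = -4 + (-5 + (u - 6))² = -4 + (-5 + (-6 + u))² = -4 + (-11 + u)²)
-34*b(-20, 34) = -34*(-4 + (-11 - 20)²) = -34*(-4 + (-31)²) = -34*(-4 + 961) = -34*957 = -32538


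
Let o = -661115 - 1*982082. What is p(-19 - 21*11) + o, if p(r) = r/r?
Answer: -1643196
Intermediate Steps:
p(r) = 1
o = -1643197 (o = -661115 - 982082 = -1643197)
p(-19 - 21*11) + o = 1 - 1643197 = -1643196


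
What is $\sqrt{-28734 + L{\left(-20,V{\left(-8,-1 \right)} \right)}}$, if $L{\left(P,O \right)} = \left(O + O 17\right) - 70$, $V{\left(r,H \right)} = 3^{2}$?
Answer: $i \sqrt{28642} \approx 169.24 i$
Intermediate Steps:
$V{\left(r,H \right)} = 9$
$L{\left(P,O \right)} = -70 + 18 O$ ($L{\left(P,O \right)} = \left(O + 17 O\right) - 70 = 18 O - 70 = -70 + 18 O$)
$\sqrt{-28734 + L{\left(-20,V{\left(-8,-1 \right)} \right)}} = \sqrt{-28734 + \left(-70 + 18 \cdot 9\right)} = \sqrt{-28734 + \left(-70 + 162\right)} = \sqrt{-28734 + 92} = \sqrt{-28642} = i \sqrt{28642}$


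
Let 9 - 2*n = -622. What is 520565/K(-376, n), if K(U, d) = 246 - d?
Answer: -1041130/139 ≈ -7490.1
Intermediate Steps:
n = 631/2 (n = 9/2 - 1/2*(-622) = 9/2 + 311 = 631/2 ≈ 315.50)
520565/K(-376, n) = 520565/(246 - 1*631/2) = 520565/(246 - 631/2) = 520565/(-139/2) = 520565*(-2/139) = -1041130/139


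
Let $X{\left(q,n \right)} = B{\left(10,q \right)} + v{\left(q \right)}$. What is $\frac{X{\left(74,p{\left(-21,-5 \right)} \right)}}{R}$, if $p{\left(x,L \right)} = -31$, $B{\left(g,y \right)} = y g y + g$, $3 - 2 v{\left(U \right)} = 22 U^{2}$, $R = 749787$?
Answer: $- \frac{3643}{499858} \approx -0.0072881$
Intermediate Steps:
$v{\left(U \right)} = \frac{3}{2} - 11 U^{2}$ ($v{\left(U \right)} = \frac{3}{2} - \frac{22 U^{2}}{2} = \frac{3}{2} - 11 U^{2}$)
$B{\left(g,y \right)} = g + g y^{2}$ ($B{\left(g,y \right)} = g y y + g = g y^{2} + g = g + g y^{2}$)
$X{\left(q,n \right)} = \frac{23}{2} - q^{2}$ ($X{\left(q,n \right)} = 10 \left(1 + q^{2}\right) - \left(- \frac{3}{2} + 11 q^{2}\right) = \left(10 + 10 q^{2}\right) - \left(- \frac{3}{2} + 11 q^{2}\right) = \frac{23}{2} - q^{2}$)
$\frac{X{\left(74,p{\left(-21,-5 \right)} \right)}}{R} = \frac{\frac{23}{2} - 74^{2}}{749787} = \left(\frac{23}{2} - 5476\right) \frac{1}{749787} = \left(- \frac{10929}{2}\right) \frac{1}{749787} = - \frac{3643}{499858}$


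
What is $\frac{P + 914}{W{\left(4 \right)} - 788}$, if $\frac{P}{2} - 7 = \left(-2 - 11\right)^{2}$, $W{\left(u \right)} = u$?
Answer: $- \frac{633}{392} \approx -1.6148$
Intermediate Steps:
$P = 352$ ($P = 14 + 2 \left(-2 - 11\right)^{2} = 14 + 2 \left(-13\right)^{2} = 14 + 2 \cdot 169 = 14 + 338 = 352$)
$\frac{P + 914}{W{\left(4 \right)} - 788} = \frac{352 + 914}{4 - 788} = \frac{1266}{-784} = 1266 \left(- \frac{1}{784}\right) = - \frac{633}{392}$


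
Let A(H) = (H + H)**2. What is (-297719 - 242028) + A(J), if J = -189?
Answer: -396863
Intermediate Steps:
A(H) = 4*H**2 (A(H) = (2*H)**2 = 4*H**2)
(-297719 - 242028) + A(J) = (-297719 - 242028) + 4*(-189)**2 = -539747 + 4*35721 = -539747 + 142884 = -396863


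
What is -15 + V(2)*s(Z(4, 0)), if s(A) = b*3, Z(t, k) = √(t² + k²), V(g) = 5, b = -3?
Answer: -60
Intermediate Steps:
Z(t, k) = √(k² + t²)
s(A) = -9 (s(A) = -3*3 = -9)
-15 + V(2)*s(Z(4, 0)) = -15 + 5*(-9) = -15 - 45 = -60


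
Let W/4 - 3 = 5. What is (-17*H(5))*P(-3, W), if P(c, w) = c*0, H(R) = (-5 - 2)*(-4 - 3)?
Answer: 0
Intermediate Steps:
H(R) = 49 (H(R) = -7*(-7) = 49)
W = 32 (W = 12 + 4*5 = 12 + 20 = 32)
P(c, w) = 0
(-17*H(5))*P(-3, W) = -17*49*0 = -833*0 = 0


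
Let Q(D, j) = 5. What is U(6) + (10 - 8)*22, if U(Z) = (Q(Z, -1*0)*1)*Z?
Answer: 74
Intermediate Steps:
U(Z) = 5*Z (U(Z) = (5*1)*Z = 5*Z)
U(6) + (10 - 8)*22 = 5*6 + (10 - 8)*22 = 30 + 2*22 = 30 + 44 = 74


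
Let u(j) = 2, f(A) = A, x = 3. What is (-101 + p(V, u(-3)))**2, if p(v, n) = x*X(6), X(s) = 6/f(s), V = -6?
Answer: 9604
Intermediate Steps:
X(s) = 6/s
p(v, n) = 3 (p(v, n) = 3*(6/6) = 3*(6*(1/6)) = 3*1 = 3)
(-101 + p(V, u(-3)))**2 = (-101 + 3)**2 = (-98)**2 = 9604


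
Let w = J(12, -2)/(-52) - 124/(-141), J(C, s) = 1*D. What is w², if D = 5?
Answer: 32982049/53758224 ≈ 0.61353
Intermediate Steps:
J(C, s) = 5 (J(C, s) = 1*5 = 5)
w = 5743/7332 (w = 5/(-52) - 124/(-141) = 5*(-1/52) - 124*(-1/141) = -5/52 + 124/141 = 5743/7332 ≈ 0.78328)
w² = (5743/7332)² = 32982049/53758224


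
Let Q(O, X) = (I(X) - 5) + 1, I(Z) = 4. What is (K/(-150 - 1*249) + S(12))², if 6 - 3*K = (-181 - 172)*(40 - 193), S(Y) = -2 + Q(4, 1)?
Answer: 295943209/159201 ≈ 1858.9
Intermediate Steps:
Q(O, X) = 0 (Q(O, X) = (4 - 5) + 1 = -1 + 1 = 0)
S(Y) = -2 (S(Y) = -2 + 0 = -2)
K = -18001 (K = 2 - (-181 - 172)*(40 - 193)/3 = 2 - (-353)*(-153)/3 = 2 - ⅓*54009 = 2 - 18003 = -18001)
(K/(-150 - 1*249) + S(12))² = (-18001/(-150 - 1*249) - 2)² = (-18001/(-150 - 249) - 2)² = (-18001/(-399) - 2)² = (-18001*(-1/399) - 2)² = (18001/399 - 2)² = (17203/399)² = 295943209/159201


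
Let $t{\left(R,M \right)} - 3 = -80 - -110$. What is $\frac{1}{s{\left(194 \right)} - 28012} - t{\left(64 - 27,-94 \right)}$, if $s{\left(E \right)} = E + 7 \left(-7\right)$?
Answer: $- \frac{919612}{27867} \approx -33.0$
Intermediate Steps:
$s{\left(E \right)} = -49 + E$ ($s{\left(E \right)} = E - 49 = -49 + E$)
$t{\left(R,M \right)} = 33$ ($t{\left(R,M \right)} = 3 - -30 = 3 + \left(-80 + 110\right) = 3 + 30 = 33$)
$\frac{1}{s{\left(194 \right)} - 28012} - t{\left(64 - 27,-94 \right)} = \frac{1}{\left(-49 + 194\right) - 28012} - 33 = \frac{1}{145 - 28012} - 33 = \frac{1}{-27867} - 33 = - \frac{1}{27867} - 33 = - \frac{919612}{27867}$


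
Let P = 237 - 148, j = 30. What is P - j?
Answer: 59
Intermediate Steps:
P = 89
P - j = 89 - 1*30 = 89 - 30 = 59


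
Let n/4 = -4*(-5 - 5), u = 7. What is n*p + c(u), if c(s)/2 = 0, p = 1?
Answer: 160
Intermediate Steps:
c(s) = 0 (c(s) = 2*0 = 0)
n = 160 (n = 4*(-4*(-5 - 5)) = 4*(-4*(-10)) = 4*40 = 160)
n*p + c(u) = 160*1 + 0 = 160 + 0 = 160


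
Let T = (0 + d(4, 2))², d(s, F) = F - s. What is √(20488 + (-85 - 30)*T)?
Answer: 2*√5007 ≈ 141.52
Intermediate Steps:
T = 4 (T = (0 + (2 - 1*4))² = (0 + (2 - 4))² = (0 - 2)² = (-2)² = 4)
√(20488 + (-85 - 30)*T) = √(20488 + (-85 - 30)*4) = √(20488 - 115*4) = √(20488 - 460) = √20028 = 2*√5007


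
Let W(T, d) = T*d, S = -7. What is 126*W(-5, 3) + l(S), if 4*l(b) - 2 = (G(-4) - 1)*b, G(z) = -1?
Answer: -1886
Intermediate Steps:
l(b) = ½ - b/2 (l(b) = ½ + ((-1 - 1)*b)/4 = ½ + (-2*b)/4 = ½ - b/2)
126*W(-5, 3) + l(S) = 126*(-5*3) + (½ - ½*(-7)) = 126*(-15) + (½ + 7/2) = -1890 + 4 = -1886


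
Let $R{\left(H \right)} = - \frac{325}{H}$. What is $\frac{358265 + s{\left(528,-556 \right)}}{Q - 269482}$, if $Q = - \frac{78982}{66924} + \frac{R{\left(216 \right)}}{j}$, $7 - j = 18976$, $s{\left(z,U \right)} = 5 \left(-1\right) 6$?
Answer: $- \frac{545727184279992}{410524647463745} \approx -1.3293$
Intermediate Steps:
$s{\left(z,U \right)} = -30$ ($s{\left(z,U \right)} = \left(-5\right) 6 = -30$)
$j = -18969$ ($j = 7 - 18976 = -18969$)
$Q = - \frac{8988653173}{7616888136}$ ($Q = - \frac{78982}{66924} + \frac{\left(-325\right) \frac{1}{216}}{-18969} = \left(-78982\right) \frac{1}{66924} + \left(-325\right) \frac{1}{216} \left(- \frac{1}{18969}\right) = - \frac{39491}{33462} - - \frac{325}{4097304} = - \frac{39491}{33462} + \frac{325}{4097304} = - \frac{8988653173}{7616888136} \approx -1.1801$)
$\frac{358265 + s{\left(528,-556 \right)}}{Q - 269482} = \frac{358265 - 30}{- \frac{8988653173}{7616888136} - 269482} = \frac{358235}{- \frac{2052623237318725}{7616888136}} = 358235 \left(- \frac{7616888136}{2052623237318725}\right) = - \frac{545727184279992}{410524647463745}$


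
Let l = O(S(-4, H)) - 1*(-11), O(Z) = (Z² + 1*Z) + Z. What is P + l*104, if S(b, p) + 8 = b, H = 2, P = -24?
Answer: 13600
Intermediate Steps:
S(b, p) = -8 + b
O(Z) = Z² + 2*Z (O(Z) = (Z² + Z) + Z = (Z + Z²) + Z = Z² + 2*Z)
l = 131 (l = (-8 - 4)*(2 + (-8 - 4)) - 1*(-11) = -12*(2 - 12) + 11 = -12*(-10) + 11 = 120 + 11 = 131)
P + l*104 = -24 + 131*104 = -24 + 13624 = 13600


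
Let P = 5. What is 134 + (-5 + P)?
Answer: 134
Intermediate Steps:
134 + (-5 + P) = 134 + (-5 + 5) = 134 + 0 = 134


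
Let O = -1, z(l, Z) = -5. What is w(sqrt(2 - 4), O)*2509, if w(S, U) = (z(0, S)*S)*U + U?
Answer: -2509 + 12545*I*sqrt(2) ≈ -2509.0 + 17741.0*I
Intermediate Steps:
w(S, U) = U - 5*S*U (w(S, U) = (-5*S)*U + U = -5*S*U + U = U - 5*S*U)
w(sqrt(2 - 4), O)*2509 = -(1 - 5*sqrt(2 - 4))*2509 = -(1 - 5*I*sqrt(2))*2509 = (-1 + 5*I*sqrt(2))*2509 = -2509 + 12545*I*sqrt(2)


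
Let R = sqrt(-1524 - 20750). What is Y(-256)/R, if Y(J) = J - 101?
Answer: 51*I*sqrt(22274)/3182 ≈ 2.392*I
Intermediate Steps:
Y(J) = -101 + J
R = I*sqrt(22274) (R = sqrt(-22274) = I*sqrt(22274) ≈ 149.24*I)
Y(-256)/R = (-101 - 256)/((I*sqrt(22274))) = -(-51)*I*sqrt(22274)/3182 = 51*I*sqrt(22274)/3182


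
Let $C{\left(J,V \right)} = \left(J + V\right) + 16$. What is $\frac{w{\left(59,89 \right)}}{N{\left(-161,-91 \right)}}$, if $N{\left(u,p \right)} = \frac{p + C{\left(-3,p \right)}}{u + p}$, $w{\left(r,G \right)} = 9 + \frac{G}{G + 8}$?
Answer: $\frac{18648}{1261} \approx 14.788$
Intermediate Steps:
$w{\left(r,G \right)} = 9 + \frac{G}{8 + G}$
$C{\left(J,V \right)} = 16 + J + V$
$N{\left(u,p \right)} = \frac{13 + 2 p}{p + u}$ ($N{\left(u,p \right)} = \frac{p + \left(16 - 3 + p\right)}{u + p} = \frac{p + \left(13 + p\right)}{p + u} = \frac{13 + 2 p}{p + u}$)
$\frac{w{\left(59,89 \right)}}{N{\left(-161,-91 \right)}} = \frac{2 \frac{1}{8 + 89} \left(36 + 5 \cdot 89\right)}{\frac{1}{-91 - 161} \left(13 + 2 \left(-91\right)\right)} = \frac{2 \cdot \frac{1}{97} \left(36 + 445\right)}{\frac{1}{-252} \left(13 - 182\right)} = \frac{2 \cdot \frac{1}{97} \cdot 481}{\left(- \frac{1}{252}\right) \left(-169\right)} = \frac{962}{97 \cdot \frac{169}{252}} = \frac{962}{97} \cdot \frac{252}{169} = \frac{18648}{1261}$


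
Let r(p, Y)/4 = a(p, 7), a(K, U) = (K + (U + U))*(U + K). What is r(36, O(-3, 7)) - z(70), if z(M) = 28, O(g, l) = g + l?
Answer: 8572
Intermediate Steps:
a(K, U) = (K + U)*(K + 2*U) (a(K, U) = (K + 2*U)*(K + U) = (K + U)*(K + 2*U))
r(p, Y) = 392 + 4*p² + 84*p (r(p, Y) = 4*(p² + 2*7² + 3*p*7) = 4*(p² + 2*49 + 21*p) = 4*(p² + 98 + 21*p) = 4*(98 + p² + 21*p) = 392 + 4*p² + 84*p)
r(36, O(-3, 7)) - z(70) = (392 + 4*36² + 84*36) - 1*28 = (392 + 4*1296 + 3024) - 28 = (392 + 5184 + 3024) - 28 = 8600 - 28 = 8572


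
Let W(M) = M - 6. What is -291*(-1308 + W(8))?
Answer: 380046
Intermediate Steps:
W(M) = -6 + M
-291*(-1308 + W(8)) = -291*(-1308 + (-6 + 8)) = -291*(-1308 + 2) = -291*(-1306) = 380046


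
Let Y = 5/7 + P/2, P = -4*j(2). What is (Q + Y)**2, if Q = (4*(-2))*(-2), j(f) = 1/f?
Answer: 12100/49 ≈ 246.94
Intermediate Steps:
P = -2 (P = -4/2 = -4*1/2 = -2)
Q = 16 (Q = -8*(-2) = 16)
Y = -2/7 (Y = 5/7 - 2/2 = 5*(1/7) - 2*1/2 = 5/7 - 1 = -2/7 ≈ -0.28571)
(Q + Y)**2 = (16 - 2/7)**2 = (110/7)**2 = 12100/49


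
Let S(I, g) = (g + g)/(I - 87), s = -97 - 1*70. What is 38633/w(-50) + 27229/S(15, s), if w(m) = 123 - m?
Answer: 176033923/28891 ≈ 6093.0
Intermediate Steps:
s = -167 (s = -97 - 70 = -167)
S(I, g) = 2*g/(-87 + I) (S(I, g) = (2*g)/(-87 + I) = 2*g/(-87 + I))
38633/w(-50) + 27229/S(15, s) = 38633/(123 - 1*(-50)) + 27229/((2*(-167)/(-87 + 15))) = 38633/(123 + 50) + 27229/((2*(-167)/(-72))) = 38633/173 + 27229/((2*(-167)*(-1/72))) = 38633*(1/173) + 27229/(167/36) = 38633/173 + 27229*(36/167) = 38633/173 + 980244/167 = 176033923/28891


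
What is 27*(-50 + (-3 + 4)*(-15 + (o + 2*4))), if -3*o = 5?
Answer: -1584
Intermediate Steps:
o = -5/3 (o = -⅓*5 = -5/3 ≈ -1.6667)
27*(-50 + (-3 + 4)*(-15 + (o + 2*4))) = 27*(-50 + (-3 + 4)*(-15 + (-5/3 + 2*4))) = 27*(-50 + 1*(-15 + (-5/3 + 8))) = 27*(-50 + 1*(-15 + 19/3)) = 27*(-50 + 1*(-26/3)) = 27*(-50 - 26/3) = 27*(-176/3) = -1584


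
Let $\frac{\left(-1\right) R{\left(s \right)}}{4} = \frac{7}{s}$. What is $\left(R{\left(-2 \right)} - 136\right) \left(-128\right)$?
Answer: $15616$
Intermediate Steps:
$R{\left(s \right)} = - \frac{28}{s}$ ($R{\left(s \right)} = - 4 \frac{7}{s} = - \frac{28}{s}$)
$\left(R{\left(-2 \right)} - 136\right) \left(-128\right) = \left(- \frac{28}{-2} - 136\right) \left(-128\right) = \left(\left(-28\right) \left(- \frac{1}{2}\right) - 136\right) \left(-128\right) = \left(14 - 136\right) \left(-128\right) = \left(-122\right) \left(-128\right) = 15616$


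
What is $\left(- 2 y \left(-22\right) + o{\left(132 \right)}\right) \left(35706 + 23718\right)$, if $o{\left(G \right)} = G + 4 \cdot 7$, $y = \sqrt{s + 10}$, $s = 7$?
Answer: $9507840 + 2614656 \sqrt{17} \approx 2.0288 \cdot 10^{7}$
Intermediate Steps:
$y = \sqrt{17}$ ($y = \sqrt{7 + 10} = \sqrt{17} \approx 4.1231$)
$o{\left(G \right)} = 28 + G$ ($o{\left(G \right)} = G + 28 = 28 + G$)
$\left(- 2 y \left(-22\right) + o{\left(132 \right)}\right) \left(35706 + 23718\right) = \left(- 2 \sqrt{17} \left(-22\right) + \left(28 + 132\right)\right) \left(35706 + 23718\right) = \left(44 \sqrt{17} + 160\right) 59424 = \left(160 + 44 \sqrt{17}\right) 59424 = 9507840 + 2614656 \sqrt{17}$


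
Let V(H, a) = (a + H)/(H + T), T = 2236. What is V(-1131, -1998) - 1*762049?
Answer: -842067274/1105 ≈ -7.6205e+5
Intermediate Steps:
V(H, a) = (H + a)/(2236 + H) (V(H, a) = (a + H)/(H + 2236) = (H + a)/(2236 + H))
V(-1131, -1998) - 1*762049 = (-1131 - 1998)/(2236 - 1131) - 1*762049 = -3129/1105 - 762049 = -842067274/1105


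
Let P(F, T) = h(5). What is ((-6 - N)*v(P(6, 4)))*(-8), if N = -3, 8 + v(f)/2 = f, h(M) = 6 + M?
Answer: 144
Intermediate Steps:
P(F, T) = 11 (P(F, T) = 6 + 5 = 11)
v(f) = -16 + 2*f
((-6 - N)*v(P(6, 4)))*(-8) = ((-6 - 1*(-3))*(-16 + 2*11))*(-8) = ((-6 + 3)*(-16 + 22))*(-8) = -3*6*(-8) = -18*(-8) = 144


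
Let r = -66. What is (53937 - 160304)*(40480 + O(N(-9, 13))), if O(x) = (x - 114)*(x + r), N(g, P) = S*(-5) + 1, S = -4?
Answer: -4750882055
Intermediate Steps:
N(g, P) = 21 (N(g, P) = -4*(-5) + 1 = 20 + 1 = 21)
O(x) = (-114 + x)*(-66 + x) (O(x) = (x - 114)*(x - 66) = (-114 + x)*(-66 + x))
(53937 - 160304)*(40480 + O(N(-9, 13))) = (53937 - 160304)*(40480 + (7524 + 21² - 180*21)) = -106367*(40480 + (7524 + 441 - 3780)) = -106367*(40480 + 4185) = -106367*44665 = -4750882055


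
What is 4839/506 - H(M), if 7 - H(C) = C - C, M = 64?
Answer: 1297/506 ≈ 2.5632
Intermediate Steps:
H(C) = 7 (H(C) = 7 - (C - C) = 7 - 1*0 = 7 + 0 = 7)
4839/506 - H(M) = 4839/506 - 1*7 = 4839*(1/506) - 7 = 4839/506 - 7 = 1297/506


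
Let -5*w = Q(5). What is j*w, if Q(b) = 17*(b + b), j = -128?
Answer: 4352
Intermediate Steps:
Q(b) = 34*b (Q(b) = 17*(2*b) = 34*b)
w = -34 (w = -34*5/5 = -⅕*170 = -34)
j*w = -128*(-34) = 4352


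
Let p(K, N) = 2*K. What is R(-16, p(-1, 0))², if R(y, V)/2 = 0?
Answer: 0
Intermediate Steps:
R(y, V) = 0 (R(y, V) = 2*0 = 0)
R(-16, p(-1, 0))² = 0² = 0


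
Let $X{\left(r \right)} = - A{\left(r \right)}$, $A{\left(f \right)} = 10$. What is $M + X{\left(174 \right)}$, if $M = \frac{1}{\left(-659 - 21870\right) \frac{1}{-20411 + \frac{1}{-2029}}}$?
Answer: $- \frac{415699490}{45711341} \approx -9.094$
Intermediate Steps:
$X{\left(r \right)} = -10$ ($X{\left(r \right)} = \left(-1\right) 10 = -10$)
$M = \frac{41413920}{45711341}$ ($M = \frac{1}{\left(-22529\right) \frac{1}{-20411 - \frac{1}{2029}}} = \frac{1}{\left(-22529\right) \frac{1}{- \frac{41413920}{2029}}} = \frac{1}{\left(-22529\right) \left(- \frac{2029}{41413920}\right)} = \frac{1}{\frac{45711341}{41413920}} = \frac{41413920}{45711341} \approx 0.90599$)
$M + X{\left(174 \right)} = \frac{41413920}{45711341} - 10 = - \frac{415699490}{45711341}$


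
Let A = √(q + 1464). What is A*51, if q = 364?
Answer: 102*√457 ≈ 2180.5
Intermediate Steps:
A = 2*√457 (A = √(364 + 1464) = √1828 = 2*√457 ≈ 42.755)
A*51 = (2*√457)*51 = 102*√457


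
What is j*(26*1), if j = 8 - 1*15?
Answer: -182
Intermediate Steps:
j = -7 (j = 8 - 15 = -7)
j*(26*1) = -182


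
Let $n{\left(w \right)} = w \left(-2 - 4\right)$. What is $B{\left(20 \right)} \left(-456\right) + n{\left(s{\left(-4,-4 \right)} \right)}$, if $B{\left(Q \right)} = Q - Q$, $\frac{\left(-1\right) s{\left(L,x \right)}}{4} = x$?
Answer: $-96$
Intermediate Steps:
$s{\left(L,x \right)} = - 4 x$
$n{\left(w \right)} = - 6 w$ ($n{\left(w \right)} = w \left(-6\right) = - 6 w$)
$B{\left(Q \right)} = 0$
$B{\left(20 \right)} \left(-456\right) + n{\left(s{\left(-4,-4 \right)} \right)} = 0 \left(-456\right) - 6 \left(\left(-4\right) \left(-4\right)\right) = 0 - 96 = -96$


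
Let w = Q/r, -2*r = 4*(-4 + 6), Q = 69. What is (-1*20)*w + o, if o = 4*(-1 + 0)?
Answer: 341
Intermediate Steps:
r = -4 (r = -2*(-4 + 6) = -2*2 = -1/2*8 = -4)
o = -4 (o = 4*(-1) = -4)
w = -69/4 (w = 69/(-4) = 69*(-1/4) = -69/4 ≈ -17.250)
(-1*20)*w + o = -1*20*(-69/4) - 4 = -20*(-69/4) - 4 = 345 - 4 = 341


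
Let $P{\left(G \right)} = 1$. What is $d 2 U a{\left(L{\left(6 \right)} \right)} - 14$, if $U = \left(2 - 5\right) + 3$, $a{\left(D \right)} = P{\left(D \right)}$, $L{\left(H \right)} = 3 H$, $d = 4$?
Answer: $-14$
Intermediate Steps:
$a{\left(D \right)} = 1$
$U = 0$ ($U = -3 + 3 = 0$)
$d 2 U a{\left(L{\left(6 \right)} \right)} - 14 = 4 \cdot 2 \cdot 0 \cdot 1 - 14 = 4 \cdot 0 \cdot 1 - 14 = 4 \cdot 0 - 14 = 0 - 14 = -14$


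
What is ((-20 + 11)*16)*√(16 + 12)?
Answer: -288*√7 ≈ -761.98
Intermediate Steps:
((-20 + 11)*16)*√(16 + 12) = (-9*16)*√28 = -288*√7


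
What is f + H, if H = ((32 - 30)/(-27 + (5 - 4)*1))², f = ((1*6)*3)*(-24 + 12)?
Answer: -36503/169 ≈ -215.99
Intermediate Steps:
f = -216 (f = (6*3)*(-12) = 18*(-12) = -216)
H = 1/169 (H = (2/(-27 + 1*1))² = (2/(-27 + 1))² = (2/(-26))² = (2*(-1/26))² = (-1/13)² = 1/169 ≈ 0.0059172)
f + H = -216 + 1/169 = -36503/169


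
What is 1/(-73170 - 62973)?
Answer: -1/136143 ≈ -7.3452e-6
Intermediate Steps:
1/(-73170 - 62973) = 1/(-136143) = -1/136143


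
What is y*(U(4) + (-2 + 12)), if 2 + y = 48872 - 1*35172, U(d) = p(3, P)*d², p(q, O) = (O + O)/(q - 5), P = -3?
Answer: 794484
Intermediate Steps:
p(q, O) = 2*O/(-5 + q) (p(q, O) = (2*O)/(-5 + q) = 2*O/(-5 + q))
U(d) = 3*d² (U(d) = (2*(-3)/(-5 + 3))*d² = (2*(-3)/(-2))*d² = (2*(-3)*(-½))*d² = 3*d²)
y = 13698 (y = -2 + (48872 - 1*35172) = -2 + (48872 - 35172) = -2 + 13700 = 13698)
y*(U(4) + (-2 + 12)) = 13698*(3*4² + (-2 + 12)) = 13698*(3*16 + 10) = 13698*(48 + 10) = 13698*58 = 794484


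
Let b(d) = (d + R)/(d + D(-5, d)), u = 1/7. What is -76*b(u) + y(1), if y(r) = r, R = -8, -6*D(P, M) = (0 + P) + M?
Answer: 628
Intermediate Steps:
D(P, M) = -M/6 - P/6 (D(P, M) = -((0 + P) + M)/6 = -(P + M)/6 = -(M + P)/6 = -M/6 - P/6)
u = ⅐ ≈ 0.14286
b(d) = (-8 + d)/(⅚ + 5*d/6) (b(d) = (d - 8)/(d + (-d/6 - ⅙*(-5))) = (-8 + d)/(d + (-d/6 + ⅚)) = (-8 + d)/(d + (⅚ - d/6)) = (-8 + d)/(⅚ + 5*d/6))
-76*b(u) + y(1) = -456*(-8 + ⅐)/(5*(1 + ⅐)) + 1 = -456*(-55)/(5*8/7*7) + 1 = -456*7*(-55)/(5*8*7) + 1 = -76*(-33/4) + 1 = 627 + 1 = 628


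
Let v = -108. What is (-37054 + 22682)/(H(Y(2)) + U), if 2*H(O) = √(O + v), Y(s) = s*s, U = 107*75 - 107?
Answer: -56898748/31347375 + 7186*I*√26/31347375 ≈ -1.8151 + 0.0011689*I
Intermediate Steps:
U = 7918 (U = 8025 - 107 = 7918)
Y(s) = s²
H(O) = √(-108 + O)/2 (H(O) = √(O - 108)/2 = √(-108 + O)/2)
(-37054 + 22682)/(H(Y(2)) + U) = (-37054 + 22682)/(√(-108 + 2²)/2 + 7918) = -14372/(√(-108 + 4)/2 + 7918) = -14372/(√(-104)/2 + 7918) = -14372/((2*I*√26)/2 + 7918) = -14372/(I*√26 + 7918) = -14372/(7918 + I*√26)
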